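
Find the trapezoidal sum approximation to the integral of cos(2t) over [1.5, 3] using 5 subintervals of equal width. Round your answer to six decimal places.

-0.203922

Δt = (3 − 1.5)/5 = 0.3.
f(1.5) ≈ -0.989992, f(1.8) ≈ -0.896758, f(2.1) ≈ -0.490261, f(2.4) ≈ 0.087499, f(2.7) ≈ 0.634693, f(3) ≈ 0.960170.
T_5 = (Δt/2)·[f(t_0) + 2f(t_1) + ... + 2f(t_{4}) + f(t_5)].
Sum ≈ -0.203922.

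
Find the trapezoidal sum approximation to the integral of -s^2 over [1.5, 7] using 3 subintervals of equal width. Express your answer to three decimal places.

-116.289

Δs = (7 − 1.5)/3 = 11/6.
f(1.5) = -2.25, f(10/3) = -100/9, f(31/6) = -961/36, f(7) = -49.
T_3 = (Δs/2)·[f(s_0) + 2f(s_1) + 2f(s_2) + f(s_3)].
Sum ≈ -116.289.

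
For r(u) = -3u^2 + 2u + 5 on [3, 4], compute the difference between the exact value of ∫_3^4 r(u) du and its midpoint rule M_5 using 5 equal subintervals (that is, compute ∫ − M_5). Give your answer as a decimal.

Exact integral: ∫_3^4 r(u) du = -25.
M_5 = -24.99.
Error = -25 − (-24.99) = -0.01.

-0.01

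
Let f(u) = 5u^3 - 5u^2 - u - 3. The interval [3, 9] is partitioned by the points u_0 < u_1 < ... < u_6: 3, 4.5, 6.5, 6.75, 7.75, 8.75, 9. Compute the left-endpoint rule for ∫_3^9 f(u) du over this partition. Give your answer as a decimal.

5163.13671875

Subinterval widths: 1.5, 2, 0.25, 1, 1, 0.25.
Left endpoints: 3, 4.5, 6.5, 6.75, 7.75, 8.75.
f(3) = 84, f(4.5) = 346.875, f(6.5) = 1152.375, f(6.75) = 1300.171875, f(7.75) = 2016.359375, f(8.75) = 2955.046875.
Sum = Σ Δu_i · f(u_i).
Sum = 5163.13671875.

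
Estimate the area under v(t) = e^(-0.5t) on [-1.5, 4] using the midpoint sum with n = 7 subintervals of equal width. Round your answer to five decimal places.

3.93796

Δt = (4 − (-1.5))/7 = 11/14.
Midpoints: -31/28, -9/28, 13/28, 1.25, 57/28, 79/28, 101/28.
v(-31/28) ≈ 1.73945, v(-9/28) ≈ 1.17435, v(13/28) ≈ 0.79283, v(1.25) ≈ 0.53526, v(57/28) ≈ 0.36137, v(79/28) ≈ 0.24397, v(101/28) ≈ 0.16471.
Sum = Δt · [v(-31/28) + v(-9/28) + v(13/28) + ...].
Sum ≈ 3.93796.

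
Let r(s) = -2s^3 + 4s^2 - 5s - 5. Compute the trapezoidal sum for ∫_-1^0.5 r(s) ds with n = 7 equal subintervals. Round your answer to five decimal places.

Δs = (0.5 − (-1))/7 = 3/14.
r(-1) = 6, r(-11/14) = 3249/1372, r(-4/7) = -159/343, r(-5/14) = -3585/1372, r(-1/7) = -1440/343, r(1/14) = -7323/1372, r(2/7) = -2109/343, r(0.5) = -6.75.
T_7 = (Δs/2)·[r(s_0) + 2r(s_1) + ... + 2r(s_{6}) + r(s_7)].
Sum ≈ -3.59311.

-3.59311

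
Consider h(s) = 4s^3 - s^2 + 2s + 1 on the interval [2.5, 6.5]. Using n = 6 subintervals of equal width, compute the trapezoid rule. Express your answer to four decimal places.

1715.3704

Δs = (6.5 − 2.5)/6 = 2/3.
h(2.5) = 62.25, h(19/6) = 13427/108, h(23/6) = 23683/108, h(4.5) = 354.25, h(31/6) = 57923/108, h(35/6) = 83443/108, h(6.5) = 1070.25.
T_6 = (Δs/2)·[h(s_0) + 2h(s_1) + ... + 2h(s_{5}) + h(s_6)].
Sum ≈ 1715.3704.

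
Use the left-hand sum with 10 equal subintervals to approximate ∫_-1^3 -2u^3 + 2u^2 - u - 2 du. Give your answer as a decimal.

Δu = (3 − (-1))/10 = 0.4.
Left endpoints: -1, -0.6, -0.2, 0.2, 0.6, 1, 1.4, 1.8, 2.2, 2.6.
f(-1) = 3, f(-0.6) = -0.248, f(-0.2) = -1.704, f(0.2) = -2.136, f(0.6) = -2.312, f(1) = -3, f(1.4) = -4.968, f(1.8) = -8.984, f(2.2) = -15.816, f(2.6) = -26.232.
Sum = Δu · [f(-1) + f(-0.6) + f(-0.2) + ...].
Sum = -24.96.

-24.96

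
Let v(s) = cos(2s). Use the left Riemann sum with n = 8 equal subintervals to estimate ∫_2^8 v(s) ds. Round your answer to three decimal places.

0.303

Δs = (8 − 2)/8 = 0.75.
Left endpoints: 2, 2.75, 3.5, 4.25, 5, 5.75, 6.5, 7.25.
v(2) ≈ -0.654, v(2.75) ≈ 0.709, v(3.5) ≈ 0.754, v(4.25) ≈ -0.602, v(5) ≈ -0.839, v(5.75) ≈ 0.483, v(6.5) ≈ 0.907, v(7.25) ≈ -0.355.
Sum = Δs · [v(2) + v(2.75) + v(3.5) + ...].
Sum ≈ 0.303.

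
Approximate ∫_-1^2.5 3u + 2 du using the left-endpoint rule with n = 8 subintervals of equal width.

12.578125

Δu = (2.5 − (-1))/8 = 0.4375.
Left endpoints: -1, -0.5625, -0.125, 0.3125, 0.75, 1.1875, 1.625, 2.0625.
f(-1) = -1, f(-0.5625) = 0.3125, f(-0.125) = 1.625, f(0.3125) = 2.9375, f(0.75) = 4.25, f(1.1875) = 5.5625, f(1.625) = 6.875, f(2.0625) = 8.1875.
Sum = Δu · [f(-1) + f(-0.5625) + f(-0.125) + ...].
Sum = 12.578125.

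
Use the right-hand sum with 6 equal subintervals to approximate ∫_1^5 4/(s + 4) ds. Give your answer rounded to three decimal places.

2.237

Δs = (5 − 1)/6 = 2/3.
Right endpoints: 5/3, 7/3, 3, 11/3, 13/3, 5.
f(5/3) = 12/17, f(7/3) = 12/19, f(3) = 4/7, f(11/3) = 12/23, f(13/3) = 0.48, f(5) = 4/9.
Sum = Δs · [f(5/3) + f(7/3) + f(3) + ...].
Sum ≈ 2.237.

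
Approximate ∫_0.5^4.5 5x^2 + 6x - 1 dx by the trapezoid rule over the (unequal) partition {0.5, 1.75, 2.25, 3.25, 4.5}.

Subinterval widths: 1.25, 0.5, 1, 1.25.
f(0.5) = 3.25, f(1.75) = 24.8125, f(2.25) = 37.8125, f(3.25) = 71.3125, f(4.5) = 127.25.
On each subinterval the trapezoid contributes (Δx_i/2)·[f(x_{i-1}) + f(x_i)].
Sum = 211.859375.

211.859375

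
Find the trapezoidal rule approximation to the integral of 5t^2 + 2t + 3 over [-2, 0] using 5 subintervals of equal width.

15.6

Δt = (0 − (-2))/5 = 0.4.
f(-2) = 19, f(-1.6) = 12.6, f(-1.2) = 7.8, f(-0.8) = 4.6, f(-0.4) = 3, f(0) = 3.
T_5 = (Δt/2)·[f(t_0) + 2f(t_1) + ... + 2f(t_{4}) + f(t_5)].
Sum = 15.6.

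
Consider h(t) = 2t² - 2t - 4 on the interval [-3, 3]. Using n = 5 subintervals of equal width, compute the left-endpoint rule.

Δt = (3 − (-3))/5 = 1.2.
Left endpoints: -3, -1.8, -0.6, 0.6, 1.8.
h(-3) = 20, h(-1.8) = 6.08, h(-0.6) = -2.08, h(0.6) = -4.48, h(1.8) = -1.12.
Sum = Δt · [h(-3) + h(-1.8) + h(-0.6) + h(0.6) + h(1.8)].
Sum = 22.08.

22.08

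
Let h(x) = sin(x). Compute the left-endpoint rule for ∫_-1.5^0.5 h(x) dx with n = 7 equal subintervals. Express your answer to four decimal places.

Δx = (0.5 − (-1.5))/7 = 2/7.
Left endpoints: -1.5, -17/14, -13/14, -9/14, -5/14, -1/14, 3/14.
h(-1.5) ≈ -0.9975, h(-17/14) ≈ -0.9371, h(-13/14) ≈ -0.8008, h(-9/14) ≈ -0.5995, h(-5/14) ≈ -0.3496, h(-1/14) ≈ -0.0714, h(3/14) ≈ 0.2126.
Sum = Δx · [h(-1.5) + h(-17/14) + h(-13/14) + ...].
Sum ≈ -1.0123.

-1.0123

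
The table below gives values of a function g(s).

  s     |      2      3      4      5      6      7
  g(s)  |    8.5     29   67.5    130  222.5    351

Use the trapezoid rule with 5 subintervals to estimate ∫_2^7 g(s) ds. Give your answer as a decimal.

Δs = 1.
T_5 = (1/2)·[8.5 + 2·29 + 2·67.5 + 2·130 + 2·222.5 + 351] = 628.75.

628.75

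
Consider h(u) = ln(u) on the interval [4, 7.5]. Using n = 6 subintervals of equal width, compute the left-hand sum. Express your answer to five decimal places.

Δu = (7.5 − 4)/6 = 7/12.
Left endpoints: 4, 55/12, 31/6, 5.75, 19/3, 83/12.
h(4) ≈ 1.38629, h(55/12) ≈ 1.52243, h(31/6) ≈ 1.64223, h(5.75) ≈ 1.74920, h(19/3) ≈ 1.84583, h(83/12) ≈ 1.93393.
Sum = Δu · [h(4) + h(55/12) + h(31/6) + ...].
Sum ≈ 5.87995.

5.87995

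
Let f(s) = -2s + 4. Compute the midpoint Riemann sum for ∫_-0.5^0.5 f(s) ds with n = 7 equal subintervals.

Δs = (0.5 − (-0.5))/7 = 1/7.
Midpoints: -3/7, -2/7, -1/7, 0, 1/7, 2/7, 3/7.
f(-3/7) = 34/7, f(-2/7) = 32/7, f(-1/7) = 30/7, f(0) = 4, f(1/7) = 26/7, f(2/7) = 24/7, f(3/7) = 22/7.
Sum = Δs · [f(-3/7) + f(-2/7) + f(-1/7) + ...].
Sum = 4.

4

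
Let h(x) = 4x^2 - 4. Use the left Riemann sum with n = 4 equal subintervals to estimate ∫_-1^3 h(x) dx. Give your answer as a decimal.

Δx = (3 − (-1))/4 = 1.
Left endpoints: -1, 0, 1, 2.
h(-1) = 0, h(0) = -4, h(1) = 0, h(2) = 12.
Sum = Δx · [h(-1) + h(0) + h(1) + h(2)].
Sum = 8.

8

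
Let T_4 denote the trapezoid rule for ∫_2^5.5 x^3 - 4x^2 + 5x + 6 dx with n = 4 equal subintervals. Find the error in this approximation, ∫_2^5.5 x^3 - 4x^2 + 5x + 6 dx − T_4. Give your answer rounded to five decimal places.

-3.23796

Exact integral: ∫_2^5.5 f(x) dx ≈ 100.2239583.
T_4 ≈ 103.4619141.
Error ≈ 100.2239583 − 103.4619141 ≈ -3.23796.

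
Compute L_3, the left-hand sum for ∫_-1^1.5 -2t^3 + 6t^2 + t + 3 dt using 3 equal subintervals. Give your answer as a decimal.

Δt = (1.5 − (-1))/3 = 5/6.
Left endpoints: -1, -1/6, 2/3.
f(-1) = 10, f(-1/6) = 325/108, f(2/3) = 155/27.
Sum = Δt · [f(-1) + f(-1/6) + f(2/3)].
Sum = 15.625.

15.625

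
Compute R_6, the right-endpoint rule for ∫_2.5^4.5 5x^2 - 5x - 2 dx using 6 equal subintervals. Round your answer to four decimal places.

97.0185

Δx = (4.5 − 2.5)/6 = 1/3.
Right endpoints: 17/6, 19/6, 3.5, 23/6, 25/6, 4.5.
f(17/6) = 863/36, f(19/6) = 1163/36, f(3.5) = 41.75, f(23/6) = 1883/36, f(25/6) = 2303/36, f(4.5) = 76.75.
Sum = Δx · [f(17/6) + f(19/6) + f(3.5) + ...].
Sum ≈ 97.0185.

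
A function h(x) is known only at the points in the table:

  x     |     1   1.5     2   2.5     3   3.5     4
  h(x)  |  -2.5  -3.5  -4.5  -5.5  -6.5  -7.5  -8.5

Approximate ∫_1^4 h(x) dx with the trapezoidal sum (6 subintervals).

-16.5

Δx = 0.5.
T_6 = (0.5/2)·[(-2.5) + 2·(-3.5) + 2·(-4.5) + 2·(-5.5) + 2·(-6.5) + 2·(-7.5) + (-8.5)] = -16.5.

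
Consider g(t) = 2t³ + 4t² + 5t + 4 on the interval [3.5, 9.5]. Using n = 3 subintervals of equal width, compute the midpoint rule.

5216.5

Δt = (9.5 − 3.5)/3 = 2.
Midpoints: 4.5, 6.5, 8.5.
g(4.5) = 289.75, g(6.5) = 754.75, g(8.5) = 1563.75.
Sum = Δt · [g(4.5) + g(6.5) + g(8.5)].
Sum = 5216.5.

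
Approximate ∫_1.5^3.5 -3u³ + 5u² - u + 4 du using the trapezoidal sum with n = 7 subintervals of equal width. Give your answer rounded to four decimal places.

Δu = (3.5 − 1.5)/7 = 2/7.
f(1.5) = 3.625, f(25/14) = 2951/2744, f(29/14) = -9005/2744, f(33/14) = -27073/2744, f(37/14) = -52405/2744, f(41/14) = -86153/2744, f(45/14) = -129469/2744, f(3.5) = -66.875.
T_7 = (Δu/2)·[f(u_0) + 2f(u_1) + ... + 2f(u_{6}) + f(u_7)].
Sum ≈ -40.3929.

-40.3929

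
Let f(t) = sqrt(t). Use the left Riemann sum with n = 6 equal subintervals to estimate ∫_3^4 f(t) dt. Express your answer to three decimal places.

1.847

Δt = (4 − 3)/6 = 1/6.
Left endpoints: 3, 19/6, 10/3, 3.5, 11/3, 23/6.
f(3) ≈ 1.732, f(19/6) ≈ 1.780, f(10/3) ≈ 1.826, f(3.5) ≈ 1.871, f(11/3) ≈ 1.915, f(23/6) ≈ 1.958.
Sum = Δt · [f(3) + f(19/6) + f(10/3) + ...].
Sum ≈ 1.847.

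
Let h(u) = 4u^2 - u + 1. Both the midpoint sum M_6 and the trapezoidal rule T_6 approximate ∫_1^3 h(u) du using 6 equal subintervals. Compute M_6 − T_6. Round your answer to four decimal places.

M_6 ≈ 32.592593.
T_6 ≈ 32.814815.
M_6 − T_6 ≈ -0.2222.

-0.2222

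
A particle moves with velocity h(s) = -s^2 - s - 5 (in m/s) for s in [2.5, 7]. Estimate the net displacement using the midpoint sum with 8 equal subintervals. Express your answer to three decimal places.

-152.881

Δs = (7 − 2.5)/8 = 0.5625.
Midpoints: 2.78125, 3.34375, 3.90625, 4.46875, 5.03125, 5.59375, 6.15625, 6.71875.
h(2.78125) = -15889/1024, h(3.34375) = -19993/1024, h(3.90625) = -24745/1024, h(4.46875) = -30145/1024, h(5.03125) = -36193/1024, h(5.59375) = -42889/1024, h(6.15625) = -50233/1024, h(6.71875) = -58225/1024.
Sum = Δs · [h(2.78125) + h(3.34375) + h(3.90625) + ...].
Sum ≈ -152.881.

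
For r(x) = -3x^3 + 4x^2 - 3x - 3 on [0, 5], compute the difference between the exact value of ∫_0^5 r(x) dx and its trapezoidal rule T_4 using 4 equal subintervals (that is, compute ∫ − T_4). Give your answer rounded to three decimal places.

Exact integral: ∫_0^5 r(x) dx ≈ -354.58333.
T_4 = -378.671875.
Error ≈ -354.58333 − (-378.671875) ≈ 24.089.

24.089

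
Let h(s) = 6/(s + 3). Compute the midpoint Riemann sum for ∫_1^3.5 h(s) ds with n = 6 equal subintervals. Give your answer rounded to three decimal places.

2.911

Δs = (3.5 − 1)/6 = 5/12.
Midpoints: 29/24, 1.625, 49/24, 59/24, 2.875, 79/24.
h(29/24) = 144/101, h(1.625) = 48/37, h(49/24) = 144/121, h(59/24) = 144/131, h(2.875) = 48/47, h(79/24) = 144/151.
Sum = Δs · [h(29/24) + h(1.625) + h(49/24) + ...].
Sum ≈ 2.911.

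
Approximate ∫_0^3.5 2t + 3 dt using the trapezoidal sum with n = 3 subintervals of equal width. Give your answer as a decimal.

Δt = (3.5 − 0)/3 = 7/6.
f(0) = 3, f(7/6) = 16/3, f(7/3) = 23/3, f(3.5) = 10.
T_3 = (Δt/2)·[f(t_0) + 2f(t_1) + 2f(t_2) + f(t_3)].
Sum = 22.75.

22.75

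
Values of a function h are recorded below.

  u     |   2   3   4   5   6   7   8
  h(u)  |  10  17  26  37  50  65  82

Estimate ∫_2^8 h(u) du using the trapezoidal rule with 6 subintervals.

241

Δu = 1.
T_6 = (1/2)·[10 + 2·17 + 2·26 + 2·37 + 2·50 + 2·65 + 82] = 241.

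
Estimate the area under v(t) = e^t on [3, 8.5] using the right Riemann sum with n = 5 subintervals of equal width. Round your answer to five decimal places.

Δt = (8.5 − 3)/5 = 1.1.
Right endpoints: 4.1, 5.2, 6.3, 7.4, 8.5.
v(4.1) ≈ 60.34029, v(5.2) ≈ 181.27224, v(6.3) ≈ 544.57191, v(7.4) ≈ 1635.98443, v(8.5) ≈ 4914.76884.
Sum = Δt · [v(4.1) + v(5.2) + v(6.3) + v(7.4) + v(8.5)].
Sum ≈ 8070.63148.

8070.63148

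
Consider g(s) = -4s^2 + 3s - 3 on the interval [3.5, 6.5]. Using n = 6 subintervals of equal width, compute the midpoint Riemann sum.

Δs = (6.5 − 3.5)/6 = 0.5.
Midpoints: 3.75, 4.25, 4.75, 5.25, 5.75, 6.25.
g(3.75) = -48, g(4.25) = -62.5, g(4.75) = -79, g(5.25) = -97.5, g(5.75) = -118, g(6.25) = -140.5.
Sum = Δs · [g(3.75) + g(4.25) + g(4.75) + ...].
Sum = -272.75.

-272.75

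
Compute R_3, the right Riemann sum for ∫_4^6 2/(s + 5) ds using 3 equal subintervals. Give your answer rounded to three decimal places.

0.388

Δs = (6 − 4)/3 = 2/3.
Right endpoints: 14/3, 16/3, 6.
f(14/3) = 6/29, f(16/3) = 6/31, f(6) = 2/11.
Sum = Δs · [f(14/3) + f(16/3) + f(6)].
Sum ≈ 0.388.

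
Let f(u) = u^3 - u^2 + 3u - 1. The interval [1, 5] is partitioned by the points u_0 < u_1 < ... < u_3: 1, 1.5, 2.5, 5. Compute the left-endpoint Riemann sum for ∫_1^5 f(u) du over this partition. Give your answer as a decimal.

45.3125

Subinterval widths: 0.5, 1, 2.5.
Left endpoints: 1, 1.5, 2.5.
f(1) = 2, f(1.5) = 4.625, f(2.5) = 15.875.
Sum = Σ Δu_i · f(u_i).
Sum = 45.3125.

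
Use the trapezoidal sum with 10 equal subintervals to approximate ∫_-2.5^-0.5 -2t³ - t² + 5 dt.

24.44

Δt = (-0.5 − (-2.5))/10 = 0.2.
f(-2.5) = 30, f(-2.3) = 24.044, f(-2.1) = 19.112, f(-1.9) = 15.108, f(-1.7) = 11.936, f(-1.5) = 9.5, f(-1.3) = 7.704, f(-1.1) = 6.452, f(-0.9) = 5.648, f(-0.7) = 5.196, f(-0.5) = 5.
T_10 = (Δt/2)·[f(t_0) + 2f(t_1) + ... + 2f(t_{9}) + f(t_10)].
Sum = 24.44.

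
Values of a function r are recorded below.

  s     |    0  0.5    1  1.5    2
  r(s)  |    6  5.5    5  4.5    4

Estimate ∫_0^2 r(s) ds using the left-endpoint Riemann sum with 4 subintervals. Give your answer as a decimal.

Δs = 0.5.
Sum = 0.5·[6 + 5.5 + 5 + 4.5] = 10.5.

10.5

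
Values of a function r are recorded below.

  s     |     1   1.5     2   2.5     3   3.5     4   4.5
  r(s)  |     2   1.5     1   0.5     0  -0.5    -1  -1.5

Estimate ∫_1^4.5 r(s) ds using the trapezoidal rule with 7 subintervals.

0.875

Δs = 0.5.
T_7 = (0.5/2)·[2 + 2·1.5 + 2·1 + 2·0.5 + 2·0 + 2·(-0.5) + 2·(-1) + (-1.5)] = 0.875.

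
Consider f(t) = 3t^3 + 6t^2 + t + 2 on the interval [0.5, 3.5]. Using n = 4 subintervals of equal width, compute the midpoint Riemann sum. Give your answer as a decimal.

206.625

Δt = (3.5 − 0.5)/4 = 0.75.
Midpoints: 0.875, 1.625, 2.375, 3.125.
f(0.875) = 4853/512, f(1.625) = 16559/512, f(2.375) = 40145/512, f(3.125) = 79499/512.
Sum = Δt · [f(0.875) + f(1.625) + f(2.375) + f(3.125)].
Sum = 206.625.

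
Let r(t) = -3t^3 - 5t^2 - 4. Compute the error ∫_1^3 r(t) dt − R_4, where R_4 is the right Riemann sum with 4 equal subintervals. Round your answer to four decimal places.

31.4167

Exact integral: ∫_1^3 r(t) dt ≈ -111.333333.
R_4 = -142.75.
Error ≈ -111.333333 − (-142.75) ≈ 31.4167.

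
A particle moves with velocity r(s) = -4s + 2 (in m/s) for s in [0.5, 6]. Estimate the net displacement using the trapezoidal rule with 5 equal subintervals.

-60.5

Δs = (6 − 0.5)/5 = 1.1.
r(0.5) = 0, r(1.6) = -4.4, r(2.7) = -8.8, r(3.8) = -13.2, r(4.9) = -17.6, r(6) = -22.
T_5 = (Δs/2)·[r(s_0) + 2r(s_1) + ... + 2r(s_{4}) + r(s_5)].
Sum = -60.5.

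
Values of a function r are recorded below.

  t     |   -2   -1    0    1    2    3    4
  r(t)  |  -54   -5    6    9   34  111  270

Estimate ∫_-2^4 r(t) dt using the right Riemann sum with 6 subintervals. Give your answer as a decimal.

Δt = 1.
Sum = 1·[(-5) + 6 + 9 + 34 + 111 + 270] = 425.

425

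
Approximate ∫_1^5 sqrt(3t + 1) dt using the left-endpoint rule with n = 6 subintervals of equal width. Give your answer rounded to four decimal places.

Δt = (5 − 1)/6 = 2/3.
Left endpoints: 1, 5/3, 7/3, 3, 11/3, 13/3.
f(1) ≈ 2.0000, f(5/3) ≈ 2.4495, f(7/3) ≈ 2.8284, f(3) ≈ 3.1623, f(11/3) ≈ 3.4641, f(13/3) ≈ 3.7417.
Sum = Δt · [f(1) + f(5/3) + f(7/3) + ...].
Sum ≈ 11.7640.

11.7640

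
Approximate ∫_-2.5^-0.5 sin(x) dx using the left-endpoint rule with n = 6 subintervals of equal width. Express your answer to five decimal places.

Δx = (-0.5 − (-2.5))/6 = 1/3.
Left endpoints: -2.5, -13/6, -11/6, -1.5, -7/6, -5/6.
f(-2.5) ≈ -0.59847, f(-13/6) ≈ -0.82766, f(-11/6) ≈ -0.96573, f(-1.5) ≈ -0.99749, f(-7/6) ≈ -0.91944, f(-5/6) ≈ -0.74018.
Sum = Δx · [f(-2.5) + f(-13/6) + f(-11/6) + ...].
Sum ≈ -1.68299.

-1.68299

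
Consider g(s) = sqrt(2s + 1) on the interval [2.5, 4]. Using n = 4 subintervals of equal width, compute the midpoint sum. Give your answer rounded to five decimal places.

Δs = (4 − 2.5)/4 = 0.375.
Midpoints: 2.6875, 3.0625, 3.4375, 3.8125.
g(2.6875) ≈ 2.52488, g(3.0625) ≈ 2.66927, g(3.4375) ≈ 2.80624, g(3.8125) ≈ 2.93684.
Sum = Δs · [g(2.6875) + g(3.0625) + g(3.4375) + g(3.8125)].
Sum ≈ 4.10146.

4.10146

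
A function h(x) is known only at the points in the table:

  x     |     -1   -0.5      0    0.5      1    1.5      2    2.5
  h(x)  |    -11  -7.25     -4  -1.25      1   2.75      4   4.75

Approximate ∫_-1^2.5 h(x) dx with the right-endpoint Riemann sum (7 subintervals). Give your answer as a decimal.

Δx = 0.5.
Sum = 0.5·[(-7.25) + (-4) + (-1.25) + 1 + 2.75 + 4 + 4.75] = 0.

0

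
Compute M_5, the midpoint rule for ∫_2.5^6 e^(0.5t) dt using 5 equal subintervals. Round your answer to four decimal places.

33.0216

Δt = (6 − 2.5)/5 = 0.7.
Midpoints: 2.85, 3.55, 4.25, 4.95, 5.65.
f(2.85) ≈ 4.1579, f(3.55) ≈ 5.9003, f(4.25) ≈ 8.3729, f(4.95) ≈ 11.8817, f(5.65) ≈ 16.8609.
Sum = Δt · [f(2.85) + f(3.55) + f(4.25) + f(4.95) + f(5.65)].
Sum ≈ 33.0216.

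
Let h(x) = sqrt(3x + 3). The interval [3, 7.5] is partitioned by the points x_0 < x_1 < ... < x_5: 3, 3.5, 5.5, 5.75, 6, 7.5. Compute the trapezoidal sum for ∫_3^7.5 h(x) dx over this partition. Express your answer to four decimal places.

19.3488

Subinterval widths: 0.5, 2, 0.25, 0.25, 1.5.
h(3) ≈ 3.4641, h(3.5) ≈ 3.6742, h(5.5) ≈ 4.4159, h(5.75) ≈ 4.5000, h(6) ≈ 4.5826, h(7.5) ≈ 5.0498.
On each subinterval the trapezoid contributes (Δx_i/2)·[h(x_{i-1}) + h(x_i)].
Sum ≈ 19.3488.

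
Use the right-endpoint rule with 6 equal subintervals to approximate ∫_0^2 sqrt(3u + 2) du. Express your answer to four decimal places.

Δu = (2 − 0)/6 = 1/3.
Right endpoints: 1/3, 2/3, 1, 4/3, 5/3, 2.
f(1/3) ≈ 1.7321, f(2/3) ≈ 2.0000, f(1) ≈ 2.2361, f(4/3) ≈ 2.4495, f(5/3) ≈ 2.6458, f(2) ≈ 2.8284.
Sum = Δu · [f(1/3) + f(2/3) + f(1) + ...].
Sum ≈ 4.6306.

4.6306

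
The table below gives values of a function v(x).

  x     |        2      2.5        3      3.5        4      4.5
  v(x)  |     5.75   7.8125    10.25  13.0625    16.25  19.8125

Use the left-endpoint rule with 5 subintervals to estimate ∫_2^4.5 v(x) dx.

Δx = 0.5.
Sum = 0.5·[5.75 + 7.8125 + 10.25 + 13.0625 + 16.25] = 26.5625.

26.5625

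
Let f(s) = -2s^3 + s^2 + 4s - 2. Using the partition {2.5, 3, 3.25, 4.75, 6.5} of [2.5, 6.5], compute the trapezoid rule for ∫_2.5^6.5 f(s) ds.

Subinterval widths: 0.5, 0.25, 1.5, 1.75.
f(2.5) = -17, f(3) = -35, f(3.25) = -47.09375, f(4.75) = -174.78125, f(6.5) = -483.
On each subinterval the trapezoid contributes (Δs_i/2)·[f(s_{i-1}) + f(s_i)].
Sum = -765.2265625.

-765.2265625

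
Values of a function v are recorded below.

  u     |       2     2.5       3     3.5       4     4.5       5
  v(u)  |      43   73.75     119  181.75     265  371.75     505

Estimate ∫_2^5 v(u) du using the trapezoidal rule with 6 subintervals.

Δu = 0.5.
T_6 = (0.5/2)·[43 + 2·73.75 + 2·119 + 2·181.75 + 2·265 + 2·371.75 + 505] = 642.625.

642.625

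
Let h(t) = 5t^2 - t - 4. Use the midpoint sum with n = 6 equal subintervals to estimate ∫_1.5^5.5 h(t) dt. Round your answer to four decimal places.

Δt = (5.5 − 1.5)/6 = 2/3.
Midpoints: 11/6, 2.5, 19/6, 23/6, 4.5, 31/6.
h(11/6) = 395/36, h(2.5) = 24.75, h(19/6) = 1547/36, h(23/6) = 2363/36, h(4.5) = 92.75, h(31/6) = 4475/36.
Sum = Δt · [h(11/6) + h(2.5) + h(19/6) + ...].
Sum ≈ 240.9259.

240.9259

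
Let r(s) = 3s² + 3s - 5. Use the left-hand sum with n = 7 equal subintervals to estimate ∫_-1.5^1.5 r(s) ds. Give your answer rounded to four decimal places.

Δs = (1.5 − (-1.5))/7 = 3/7.
Left endpoints: -1.5, -15/14, -9/14, -3/14, 3/14, 9/14, 15/14.
r(-1.5) = -2.75, r(-15/14) = -935/196, r(-9/14) = -1115/196, r(-3/14) = -1079/196, r(3/14) = -827/196, r(9/14) = -359/196, r(15/14) = 325/196.
Sum = Δs · [r(-1.5) + r(-15/14) + r(-9/14) + ...].
Sum ≈ -9.9031.

-9.9031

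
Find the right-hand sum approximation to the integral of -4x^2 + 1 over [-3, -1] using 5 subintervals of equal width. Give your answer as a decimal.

-26.48

Δx = (-1 − (-3))/5 = 0.4.
Right endpoints: -2.6, -2.2, -1.8, -1.4, -1.
f(-2.6) = -26.04, f(-2.2) = -18.36, f(-1.8) = -11.96, f(-1.4) = -6.84, f(-1) = -3.
Sum = Δx · [f(-2.6) + f(-2.2) + f(-1.8) + f(-1.4) + f(-1)].
Sum = -26.48.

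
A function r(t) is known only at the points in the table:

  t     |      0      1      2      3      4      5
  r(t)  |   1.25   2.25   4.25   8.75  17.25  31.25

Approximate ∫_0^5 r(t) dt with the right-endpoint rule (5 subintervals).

Δt = 1.
Sum = 1·[2.25 + 4.25 + 8.75 + 17.25 + 31.25] = 63.75.

63.75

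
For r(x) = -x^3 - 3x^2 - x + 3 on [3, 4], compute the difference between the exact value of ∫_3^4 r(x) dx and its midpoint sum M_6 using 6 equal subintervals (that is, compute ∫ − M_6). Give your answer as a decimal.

Exact integral: ∫_3^4 r(x) dx = -81.25.
M_6 = -81.21875.
Error = -81.25 − (-81.21875) = -0.03125.

-0.03125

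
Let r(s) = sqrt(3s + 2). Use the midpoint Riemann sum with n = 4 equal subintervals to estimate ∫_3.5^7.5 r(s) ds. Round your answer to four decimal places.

17.1327

Δs = (7.5 − 3.5)/4 = 1.
Midpoints: 4, 5, 6, 7.
r(4) ≈ 3.7417, r(5) ≈ 4.1231, r(6) ≈ 4.4721, r(7) ≈ 4.7958.
Sum = Δs · [r(4) + r(5) + r(6) + r(7)].
Sum ≈ 17.1327.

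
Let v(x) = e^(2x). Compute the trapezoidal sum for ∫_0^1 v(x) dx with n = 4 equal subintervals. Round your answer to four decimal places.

Δx = (1 − 0)/4 = 0.25.
v(0) ≈ 1.0000, v(0.25) ≈ 1.6487, v(0.5) ≈ 2.7183, v(0.75) ≈ 4.4817, v(1) ≈ 7.3891.
T_4 = (Δx/2)·[v(x_0) + 2v(x_1) + 2v(x_2) + 2v(x_3) + v(x_4)].
Sum ≈ 3.2608.

3.2608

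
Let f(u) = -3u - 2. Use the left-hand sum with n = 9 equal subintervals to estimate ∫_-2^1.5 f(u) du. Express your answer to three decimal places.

-2.333

Δu = (1.5 − (-2))/9 = 7/18.
Left endpoints: -2, -29/18, -11/9, -5/6, -4/9, -1/18, 1/3, 13/18, 10/9.
f(-2) = 4, f(-29/18) = 17/6, f(-11/9) = 5/3, f(-5/6) = 0.5, f(-4/9) = -2/3, f(-1/18) = -11/6, f(1/3) = -3, f(13/18) = -25/6, f(10/9) = -16/3.
Sum = Δu · [f(-2) + f(-29/18) + f(-11/9) + ...].
Sum ≈ -2.333.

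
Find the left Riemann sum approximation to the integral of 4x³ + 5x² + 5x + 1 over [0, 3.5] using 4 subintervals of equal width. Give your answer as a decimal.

Δx = (3.5 − 0)/4 = 0.875.
Left endpoints: 0, 0.875, 1.75, 2.625.
f(0) = 1, f(0.875) = 11.8828125, f(1.75) = 46.5, f(2.625) = 120.9296875.
Sum = Δx · [f(0) + f(0.875) + f(1.75) + f(2.625)].
Sum = 157.7734375.

157.7734375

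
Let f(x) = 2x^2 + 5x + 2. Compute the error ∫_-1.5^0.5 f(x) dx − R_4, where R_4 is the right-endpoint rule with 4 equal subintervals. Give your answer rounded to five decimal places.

-1.66667

Exact integral: ∫_-1.5^0.5 f(x) dx ≈ 1.3333333.
R_4 = 3.
Error ≈ 1.3333333 − 3 ≈ -1.66667.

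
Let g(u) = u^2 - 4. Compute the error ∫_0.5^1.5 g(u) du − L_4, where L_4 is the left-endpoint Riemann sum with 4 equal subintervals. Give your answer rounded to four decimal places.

0.2396

Exact integral: ∫_0.5^1.5 g(u) du ≈ -2.916667.
L_4 = -3.15625.
Error ≈ -2.916667 − (-3.15625) ≈ 0.2396.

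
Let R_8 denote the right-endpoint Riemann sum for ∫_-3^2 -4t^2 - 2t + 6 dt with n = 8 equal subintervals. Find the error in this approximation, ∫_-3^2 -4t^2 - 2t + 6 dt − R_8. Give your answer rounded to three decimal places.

Exact integral: ∫_-3^2 f(t) dt ≈ -11.66667.
R_8 = -9.84375.
Error ≈ -11.66667 − (-9.84375) ≈ -1.823.

-1.823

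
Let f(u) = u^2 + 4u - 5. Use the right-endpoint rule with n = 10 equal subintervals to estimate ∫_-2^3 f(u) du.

3.125

Δu = (3 − (-2))/10 = 0.5.
Right endpoints: -1.5, -1, -0.5, 0, 0.5, 1, 1.5, 2, 2.5, 3.
f(-1.5) = -8.75, f(-1) = -8, f(-0.5) = -6.75, f(0) = -5, f(0.5) = -2.75, f(1) = 0, f(1.5) = 3.25, f(2) = 7, f(2.5) = 11.25, f(3) = 16.
Sum = Δu · [f(-1.5) + f(-1) + f(-0.5) + ...].
Sum = 3.125.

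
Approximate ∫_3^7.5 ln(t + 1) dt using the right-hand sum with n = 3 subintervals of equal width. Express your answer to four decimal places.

Δt = (7.5 − 3)/3 = 1.5.
Right endpoints: 4.5, 6, 7.5.
f(4.5) ≈ 1.7047, f(6) ≈ 1.9459, f(7.5) ≈ 2.1401.
Sum = Δt · [f(4.5) + f(6) + f(7.5)].
Sum ≈ 8.6861.

8.6861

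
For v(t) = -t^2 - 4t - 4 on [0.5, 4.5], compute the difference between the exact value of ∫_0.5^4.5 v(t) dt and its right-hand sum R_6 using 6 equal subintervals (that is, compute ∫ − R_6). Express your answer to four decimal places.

Exact integral: ∫_0.5^4.5 v(t) dt ≈ -86.333333.
R_6 ≈ -98.629630.
Error ≈ -86.333333 − (-98.629630) ≈ 12.2963.

12.2963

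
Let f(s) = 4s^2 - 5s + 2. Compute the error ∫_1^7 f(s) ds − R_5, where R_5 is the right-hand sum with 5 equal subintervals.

-102.96

Exact integral: ∫_1^7 f(s) ds = 348.
R_5 = 450.96.
Error = 348 − 450.96 = -102.96.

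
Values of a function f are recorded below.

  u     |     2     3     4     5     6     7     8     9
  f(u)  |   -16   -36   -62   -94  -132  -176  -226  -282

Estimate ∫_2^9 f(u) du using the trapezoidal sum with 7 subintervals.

-875

Δu = 1.
T_7 = (1/2)·[(-16) + 2·(-36) + 2·(-62) + 2·(-94) + 2·(-132) + 2·(-176) + 2·(-226) + (-282)] = -875.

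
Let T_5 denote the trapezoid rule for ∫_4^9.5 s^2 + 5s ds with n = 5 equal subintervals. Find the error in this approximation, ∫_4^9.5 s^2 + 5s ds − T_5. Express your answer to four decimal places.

Exact integral: ∫_4^9.5 f(s) ds ≈ 450.083333.
T_5 = 451.1925.
Error ≈ 450.083333 − 451.1925 ≈ -1.1092.

-1.1092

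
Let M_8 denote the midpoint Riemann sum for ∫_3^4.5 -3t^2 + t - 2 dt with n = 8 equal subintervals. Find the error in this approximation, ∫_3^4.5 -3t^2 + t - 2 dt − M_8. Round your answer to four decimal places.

Exact integral: ∫_3^4.5 f(t) dt = -61.5.
M_8 ≈ -61.486816.
Error ≈ -61.5 − (-61.486816) ≈ -0.0132.

-0.0132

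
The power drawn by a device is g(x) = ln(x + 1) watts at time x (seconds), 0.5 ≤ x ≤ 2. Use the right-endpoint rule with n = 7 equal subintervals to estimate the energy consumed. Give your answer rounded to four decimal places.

Δx = (2 − 0.5)/7 = 3/14.
Right endpoints: 5/7, 13/14, 8/7, 19/14, 11/7, 25/14, 2.
g(5/7) ≈ 0.5390, g(13/14) ≈ 0.6568, g(8/7) ≈ 0.7621, g(19/14) ≈ 0.8575, g(11/7) ≈ 0.9445, g(25/14) ≈ 1.0245, g(2) ≈ 1.0986.
Sum = Δx · [g(5/7) + g(13/14) + g(8/7) + ...].
Sum ≈ 1.2606.

1.2606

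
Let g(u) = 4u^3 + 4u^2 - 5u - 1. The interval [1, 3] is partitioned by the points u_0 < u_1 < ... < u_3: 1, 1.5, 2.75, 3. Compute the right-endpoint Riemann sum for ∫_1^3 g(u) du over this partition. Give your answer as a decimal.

162.359375

Subinterval widths: 0.5, 1.25, 0.25.
Right endpoints: 1.5, 2.75, 3.
g(1.5) = 14, g(2.75) = 98.6875, g(3) = 128.
Sum = Σ Δu_i · g(u_i).
Sum = 162.359375.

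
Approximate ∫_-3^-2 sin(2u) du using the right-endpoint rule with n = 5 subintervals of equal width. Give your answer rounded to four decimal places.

0.8439

Δu = (-2 − (-3))/5 = 0.2.
Right endpoints: -2.8, -2.6, -2.4, -2.2, -2.
f(-2.8) ≈ 0.6313, f(-2.6) ≈ 0.8835, f(-2.4) ≈ 0.9962, f(-2.2) ≈ 0.9516, f(-2) ≈ 0.7568.
Sum = Δu · [f(-2.8) + f(-2.6) + f(-2.4) + f(-2.2) + f(-2)].
Sum ≈ 0.8439.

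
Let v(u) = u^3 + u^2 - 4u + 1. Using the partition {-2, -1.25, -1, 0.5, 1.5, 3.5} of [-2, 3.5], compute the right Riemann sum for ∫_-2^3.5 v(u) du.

89.39453125

Subinterval widths: 0.75, 0.25, 1.5, 1, 2.
Right endpoints: -1.25, -1, 0.5, 1.5, 3.5.
v(-1.25) = 5.609375, v(-1) = 5, v(0.5) = -0.625, v(1.5) = 0.625, v(3.5) = 42.125.
Sum = Σ Δu_i · v(u_i).
Sum = 89.39453125.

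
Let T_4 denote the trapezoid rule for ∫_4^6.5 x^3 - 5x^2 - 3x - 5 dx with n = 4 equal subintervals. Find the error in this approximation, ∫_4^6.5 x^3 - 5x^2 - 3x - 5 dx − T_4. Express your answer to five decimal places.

-1.74967

Exact integral: ∫_4^6.5 f(x) dx ≈ -20.6510417.
T_4 ≈ -18.9013672.
Error ≈ -20.6510417 − (-18.9013672) ≈ -1.74967.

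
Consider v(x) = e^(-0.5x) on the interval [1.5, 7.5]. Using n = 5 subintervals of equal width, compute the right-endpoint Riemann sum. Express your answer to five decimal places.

Δx = (7.5 − 1.5)/5 = 1.2.
Right endpoints: 2.7, 3.9, 5.1, 6.3, 7.5.
v(2.7) ≈ 0.25924, v(3.9) ≈ 0.14227, v(5.1) ≈ 0.07808, v(6.3) ≈ 0.04285, v(7.5) ≈ 0.02352.
Sum = Δx · [v(2.7) + v(3.9) + v(5.1) + v(6.3) + v(7.5)].
Sum ≈ 0.65516.

0.65516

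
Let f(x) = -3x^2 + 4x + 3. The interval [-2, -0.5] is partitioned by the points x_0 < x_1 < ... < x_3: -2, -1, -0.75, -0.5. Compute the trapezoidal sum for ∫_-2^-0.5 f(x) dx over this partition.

Subinterval widths: 1, 0.25, 0.25.
f(-2) = -17, f(-1) = -4, f(-0.75) = -1.6875, f(-0.5) = 0.25.
On each subinterval the trapezoid contributes (Δx_i/2)·[f(x_{i-1}) + f(x_i)].
Sum = -11.390625.

-11.390625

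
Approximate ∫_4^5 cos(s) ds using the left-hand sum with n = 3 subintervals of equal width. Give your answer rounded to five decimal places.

-0.35646

Δs = (5 − 4)/3 = 1/3.
Left endpoints: 4, 13/3, 14/3.
f(4) ≈ -0.65364, f(13/3) ≈ -0.37004, f(14/3) ≈ -0.04571.
Sum = Δs · [f(4) + f(13/3) + f(14/3)].
Sum ≈ -0.35646.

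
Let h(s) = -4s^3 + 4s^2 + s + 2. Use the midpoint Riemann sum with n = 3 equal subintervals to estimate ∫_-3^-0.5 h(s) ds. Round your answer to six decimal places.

Δs = (-0.5 − (-3))/3 = 5/6.
Midpoints: -31/12, -1.75, -11/12.
h(-31/12) = 41071/432, h(-1.75) = 33.9375, h(-11/12) = 3251/432.
Sum = Δs · [h(-31/12) + h(-1.75) + h(-11/12)].
Sum ≈ 113.778935.

113.778935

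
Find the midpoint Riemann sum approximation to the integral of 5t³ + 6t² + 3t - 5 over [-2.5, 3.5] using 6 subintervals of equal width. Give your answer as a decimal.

228

Δt = (3.5 − (-2.5))/6 = 1.
Midpoints: -2, -1, 0, 1, 2, 3.
f(-2) = -27, f(-1) = -7, f(0) = -5, f(1) = 9, f(2) = 65, f(3) = 193.
Sum = Δt · [f(-2) + f(-1) + f(0) + ...].
Sum = 228.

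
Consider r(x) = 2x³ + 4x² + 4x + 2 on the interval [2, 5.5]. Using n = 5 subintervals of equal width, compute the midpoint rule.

716.410625

Δx = (5.5 − 2)/5 = 0.7.
Midpoints: 2.35, 3.05, 3.75, 4.45, 5.15.
r(2.35) = 59.44575, r(3.05) = 108.15525, r(3.75) = 178.71875, r(4.45) = 275.25225, r(5.15) = 401.87175.
Sum = Δx · [r(2.35) + r(3.05) + r(3.75) + r(4.45) + r(5.15)].
Sum = 716.410625.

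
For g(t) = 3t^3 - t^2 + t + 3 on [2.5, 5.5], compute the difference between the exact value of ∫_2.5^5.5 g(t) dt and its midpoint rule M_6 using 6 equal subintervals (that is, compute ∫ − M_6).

2.1875

Exact integral: ∫_2.5^5.5 g(t) dt = 627.75.
M_6 = 625.5625.
Error = 627.75 − 625.5625 = 2.1875.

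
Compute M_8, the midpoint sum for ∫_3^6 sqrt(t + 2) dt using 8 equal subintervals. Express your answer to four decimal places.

Δt = (6 − 3)/8 = 0.375.
Midpoints: 3.1875, 3.5625, 3.9375, 4.3125, 4.6875, 5.0625, 5.4375, 5.8125.
f(3.1875) ≈ 2.2776, f(3.5625) ≈ 2.3585, f(3.9375) ≈ 2.4367, f(4.3125) ≈ 2.5125, f(4.6875) ≈ 2.5860, f(5.0625) ≈ 2.6575, f(5.4375) ≈ 2.7272, f(5.8125) ≈ 2.7951.
Sum = Δt · [f(3.1875) + f(3.5625) + f(3.9375) + ...].
Sum ≈ 7.6317.

7.6317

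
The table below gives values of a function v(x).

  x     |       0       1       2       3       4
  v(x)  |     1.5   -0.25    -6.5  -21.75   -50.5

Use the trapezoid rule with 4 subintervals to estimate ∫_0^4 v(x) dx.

-53

Δx = 1.
T_4 = (1/2)·[1.5 + 2·(-0.25) + 2·(-6.5) + 2·(-21.75) + (-50.5)] = -53.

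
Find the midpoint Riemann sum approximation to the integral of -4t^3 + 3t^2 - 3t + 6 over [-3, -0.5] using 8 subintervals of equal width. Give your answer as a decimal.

135.44921875

Δt = (-0.5 − (-3))/8 = 0.3125.
Midpoints: -2.84375, -2.53125, -2.21875, -1.90625, -1.59375, -1.28125, -0.96875, -0.65625.
f(-2.84375) = 1071355/8192, f(-2.53125) = 800265/8192, f(-2.21875) = 582575/8192, f(-1.90625) = 412285/8192, f(-1.59375) = 283395/8192, f(-1.28125) = 189905/8192, f(-0.96875) = 125815/8192, f(-0.65625) = 85125/8192.
Sum = Δt · [f(-2.84375) + f(-2.53125) + f(-2.21875) + ...].
Sum = 135.44921875.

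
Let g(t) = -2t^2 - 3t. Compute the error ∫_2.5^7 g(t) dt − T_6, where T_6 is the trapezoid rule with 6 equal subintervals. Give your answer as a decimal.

Exact integral: ∫_2.5^7 g(t) dt = -282.375.
T_6 = -283.21875.
Error = -282.375 − (-283.21875) = 0.84375.

0.84375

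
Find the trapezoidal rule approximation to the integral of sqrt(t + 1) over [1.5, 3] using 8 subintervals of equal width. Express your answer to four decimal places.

Δt = (3 − 1.5)/8 = 0.1875.
f(1.5) ≈ 1.5811, f(1.6875) ≈ 1.6394, f(1.875) ≈ 1.6956, f(2.0625) ≈ 1.7500, f(2.25) ≈ 1.8028, f(2.4375) ≈ 1.8540, f(2.625) ≈ 1.9039, f(2.8125) ≈ 1.9526, f(3) ≈ 2.0000.
T_8 = (Δt/2)·[f(t_0) + 2f(t_1) + ... + 2f(t_{7}) + f(t_8)].
Sum ≈ 2.6979.

2.6979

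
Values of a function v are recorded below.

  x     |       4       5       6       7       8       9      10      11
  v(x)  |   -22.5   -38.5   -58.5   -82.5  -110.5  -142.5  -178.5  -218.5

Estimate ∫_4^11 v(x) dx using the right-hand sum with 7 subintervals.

Δx = 1.
Sum = 1·[(-38.5) + (-58.5) + (-82.5) + (-110.5) + (-142.5) + (-178.5) + (-218.5)] = -829.5.

-829.5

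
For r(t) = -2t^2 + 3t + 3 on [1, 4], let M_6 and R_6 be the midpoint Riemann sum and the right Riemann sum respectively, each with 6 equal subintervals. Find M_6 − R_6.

M_6 = -10.375.
R_6 = -16.
M_6 − R_6 = 5.625.

5.625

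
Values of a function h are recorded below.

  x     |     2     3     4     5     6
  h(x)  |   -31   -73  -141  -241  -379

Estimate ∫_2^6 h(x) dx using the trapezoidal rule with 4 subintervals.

Δx = 1.
T_4 = (1/2)·[(-31) + 2·(-73) + 2·(-141) + 2·(-241) + (-379)] = -660.

-660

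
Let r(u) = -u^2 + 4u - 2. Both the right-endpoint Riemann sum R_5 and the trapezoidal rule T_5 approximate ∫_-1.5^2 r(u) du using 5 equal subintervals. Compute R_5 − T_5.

R_5 = -3.29.
T_5 = -7.5775.
R_5 − T_5 = 4.2875.

4.2875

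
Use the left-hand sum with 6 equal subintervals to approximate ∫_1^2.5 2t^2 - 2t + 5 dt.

11.09375

Δt = (2.5 − 1)/6 = 0.25.
Left endpoints: 1, 1.25, 1.5, 1.75, 2, 2.25.
f(1) = 5, f(1.25) = 5.625, f(1.5) = 6.5, f(1.75) = 7.625, f(2) = 9, f(2.25) = 10.625.
Sum = Δt · [f(1) + f(1.25) + f(1.5) + ...].
Sum = 11.09375.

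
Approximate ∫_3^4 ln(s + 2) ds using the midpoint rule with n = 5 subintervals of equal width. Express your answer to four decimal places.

1.7034

Δs = (4 − 3)/5 = 0.2.
Midpoints: 3.1, 3.3, 3.5, 3.7, 3.9.
f(3.1) ≈ 1.6292, f(3.3) ≈ 1.6677, f(3.5) ≈ 1.7047, f(3.7) ≈ 1.7405, f(3.9) ≈ 1.7750.
Sum = Δs · [f(3.1) + f(3.3) + f(3.5) + f(3.7) + f(3.9)].
Sum ≈ 1.7034.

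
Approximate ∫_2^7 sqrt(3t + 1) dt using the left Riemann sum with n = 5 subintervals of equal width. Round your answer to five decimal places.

Δt = (7 − 2)/5 = 1.
Left endpoints: 2, 3, 4, 5, 6.
f(2) ≈ 2.64575, f(3) ≈ 3.16228, f(4) ≈ 3.60555, f(5) ≈ 4.00000, f(6) ≈ 4.35890.
Sum = Δt · [f(2) + f(3) + f(4) + f(5) + f(6)].
Sum ≈ 17.77248.

17.77248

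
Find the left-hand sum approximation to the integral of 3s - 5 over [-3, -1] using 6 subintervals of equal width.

Δs = (-1 − (-3))/6 = 1/3.
Left endpoints: -3, -8/3, -7/3, -2, -5/3, -4/3.
f(-3) = -14, f(-8/3) = -13, f(-7/3) = -12, f(-2) = -11, f(-5/3) = -10, f(-4/3) = -9.
Sum = Δs · [f(-3) + f(-8/3) + f(-7/3) + ...].
Sum = -23.

-23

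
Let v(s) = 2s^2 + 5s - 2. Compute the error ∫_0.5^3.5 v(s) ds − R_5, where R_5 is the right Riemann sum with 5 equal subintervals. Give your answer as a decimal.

Exact integral: ∫_0.5^3.5 v(s) ds = 52.5.
R_5 = 64.56.
Error = 52.5 − 64.56 = -12.06.

-12.06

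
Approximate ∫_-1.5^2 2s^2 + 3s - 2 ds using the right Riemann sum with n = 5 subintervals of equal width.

Δs = (2 − (-1.5))/5 = 0.7.
Right endpoints: -0.8, -0.1, 0.6, 1.3, 2.
f(-0.8) = -3.12, f(-0.1) = -2.28, f(0.6) = 0.52, f(1.3) = 5.28, f(2) = 12.
Sum = Δs · [f(-0.8) + f(-0.1) + f(0.6) + f(1.3) + f(2)].
Sum = 8.68.

8.68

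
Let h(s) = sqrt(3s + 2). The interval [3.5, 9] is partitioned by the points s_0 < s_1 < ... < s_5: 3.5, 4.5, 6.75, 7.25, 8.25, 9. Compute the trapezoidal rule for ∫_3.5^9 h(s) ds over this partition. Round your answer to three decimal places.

Subinterval widths: 1, 2.25, 0.5, 1, 0.75.
h(3.5) ≈ 3.536, h(4.5) ≈ 3.937, h(6.75) ≈ 4.717, h(7.25) ≈ 4.873, h(8.25) ≈ 5.172, h(9) ≈ 5.385.
On each subinterval the trapezoid contributes (Δs_i/2)·[h(s_{i-1}) + h(s_i)].
Sum ≈ 24.851.

24.851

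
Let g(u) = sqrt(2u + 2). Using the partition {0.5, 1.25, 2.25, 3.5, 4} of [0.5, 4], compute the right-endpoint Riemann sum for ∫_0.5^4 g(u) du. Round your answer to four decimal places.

9.4716

Subinterval widths: 0.75, 1, 1.25, 0.5.
Right endpoints: 1.25, 2.25, 3.5, 4.
g(1.25) ≈ 2.1213, g(2.25) ≈ 2.5495, g(3.5) ≈ 3.0000, g(4) ≈ 3.1623.
Sum = Σ Δu_i · g(u_i).
Sum ≈ 9.4716.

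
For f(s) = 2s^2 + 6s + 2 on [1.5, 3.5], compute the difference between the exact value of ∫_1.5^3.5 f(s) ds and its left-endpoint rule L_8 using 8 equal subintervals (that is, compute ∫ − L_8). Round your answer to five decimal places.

3.95833

Exact integral: ∫_1.5^3.5 f(s) ds ≈ 60.3333333.
L_8 = 56.375.
Error ≈ 60.3333333 − 56.375 ≈ 3.95833.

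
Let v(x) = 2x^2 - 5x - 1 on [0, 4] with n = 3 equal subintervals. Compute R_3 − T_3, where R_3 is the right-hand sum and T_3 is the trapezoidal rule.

R_3 ≈ 9.03704.
T_3 ≈ 1.03704.
R_3 − T_3 = 8.

8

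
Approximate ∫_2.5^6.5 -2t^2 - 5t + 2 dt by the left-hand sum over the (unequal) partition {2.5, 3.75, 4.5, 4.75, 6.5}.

Subinterval widths: 1.25, 0.75, 0.25, 1.75.
Left endpoints: 2.5, 3.75, 4.5, 4.75.
f(2.5) = -23, f(3.75) = -44.875, f(4.5) = -61, f(4.75) = -66.875.
Sum = Σ Δt_i · f(t_i).
Sum = -194.6875.

-194.6875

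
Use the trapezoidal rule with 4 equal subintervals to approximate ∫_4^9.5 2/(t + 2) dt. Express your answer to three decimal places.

1.308

Δt = (9.5 − 4)/4 = 1.375.
f(4) = 1/3, f(5.375) = 16/59, f(6.75) = 8/35, f(8.125) = 16/81, f(9.5) = 4/23.
T_4 = (Δt/2)·[f(t_0) + 2f(t_1) + 2f(t_2) + 2f(t_3) + f(t_4)].
Sum ≈ 1.308.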